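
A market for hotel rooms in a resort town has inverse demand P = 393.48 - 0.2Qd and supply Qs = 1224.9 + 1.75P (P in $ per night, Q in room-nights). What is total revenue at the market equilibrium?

Total revenue = 155914

Inverting to quantity form: Qd = 1967.4 - 5P.
At equilibrium Qd = Qs, so 1967.4 - 5P = 1224.9 + 1.75P; collecting terms, 742.5 = 6.75P and P* = 110.
Then Q* = 1967.4 - 5(110) = 1417.4.
Total revenue = P* × Q* = 110 × 1417.4 = 155914.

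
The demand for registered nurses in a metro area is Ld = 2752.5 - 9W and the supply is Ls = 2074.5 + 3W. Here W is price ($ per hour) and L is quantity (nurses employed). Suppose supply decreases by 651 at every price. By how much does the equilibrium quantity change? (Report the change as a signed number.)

ΔL = -488.25

Equating demand and supply, 2752.5 - 9W = 2074.5 + 3W gives 12W = 678, so W* = 56.5.
Then L* = 2752.5 - 9(56.5) = 2244.
After the shift, supply is Ls = 1423.5 + 3W.
Re-solving, 12W = 1329 gives W = 110.75 and L = 1755.75.
ΔL = 1755.75 - 2244 = -488.25.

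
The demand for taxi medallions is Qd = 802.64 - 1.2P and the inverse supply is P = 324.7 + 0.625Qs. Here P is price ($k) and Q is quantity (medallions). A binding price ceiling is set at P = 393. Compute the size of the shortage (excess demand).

Shortage = 221.76

Inverting to quantity form: Qs = -519.52 + 1.6P.
With P fixed at 393, quantity demanded is 331.04 and quantity supplied is 109.28.
Shortage = Qd - Qs = 331.04 - 109.28 = 221.76.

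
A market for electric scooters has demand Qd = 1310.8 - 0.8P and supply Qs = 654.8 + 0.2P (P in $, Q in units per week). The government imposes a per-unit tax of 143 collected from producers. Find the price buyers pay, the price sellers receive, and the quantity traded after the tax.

With a tax of 143 on producers, they supply based on the net price P_s = P_b - 143, so Qs = 626.2 + 0.2P_b.
Market clearing requires 1310.8 - 0.8P_b = 626.2 + 0.2P_b; hence 684.6 = P_b and P_b = 684.6.
So P_s = 541.6 and the quantity traded is Q = 1310.8 - 0.8(684.6) = 763.12.

P_b = 684.6, P_s = 541.6, Q = 763.12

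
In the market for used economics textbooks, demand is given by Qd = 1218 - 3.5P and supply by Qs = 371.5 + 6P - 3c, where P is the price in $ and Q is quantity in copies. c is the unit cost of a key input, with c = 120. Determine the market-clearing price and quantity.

With c = 120, supply is Qs = 11.5 + 6P.
The market clears where 1218 - 3.5P = 11.5 + 6P. Rearranging, 9.5P = 1206.5, hence P* = 127.
From the demand curve, Q* = 1218 - 3.5(127) = 773.5.

P* = 127, Q* = 773.5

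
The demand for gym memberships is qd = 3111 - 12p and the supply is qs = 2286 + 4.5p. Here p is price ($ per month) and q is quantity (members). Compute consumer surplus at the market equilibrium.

Equating demand and supply, 3111 - 12p = 2286 + 4.5p gives 16.5p = 825, so p* = 50.
From the demand curve, q* = 3111 - 12(50) = 2511.
Demand choke price (qd = 0): p = 3111/12 = 259.25. Consumer surplus = ½ × (259.25 - 50) × 2511 = 262713.375.

Consumer surplus = 262713.375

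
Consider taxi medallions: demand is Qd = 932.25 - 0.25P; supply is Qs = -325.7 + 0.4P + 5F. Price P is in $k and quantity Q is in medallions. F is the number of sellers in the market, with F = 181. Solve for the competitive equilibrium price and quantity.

With F = 181, supply is Qs = 579.3 + 0.4P.
At equilibrium Qd = Qs, so 932.25 - 0.25P = 579.3 + 0.4P; collecting terms, 352.95 = 0.65P and P* = 543.
Then Q* = 932.25 - 0.25(543) = 796.5.

P* = 543, Q* = 796.5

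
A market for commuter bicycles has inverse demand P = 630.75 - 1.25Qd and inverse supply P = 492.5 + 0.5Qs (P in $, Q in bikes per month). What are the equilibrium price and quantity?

Solving each curve for Q: Qd = 504.6 - 0.8P and Qs = -985 + 2P.
The market clears where 504.6 - 0.8P = -985 + 2P. Rearranging, 2.8P = 1489.6, hence P* = 532.
From the demand curve, Q* = 504.6 - 0.8(532) = 79.

P* = 532, Q* = 79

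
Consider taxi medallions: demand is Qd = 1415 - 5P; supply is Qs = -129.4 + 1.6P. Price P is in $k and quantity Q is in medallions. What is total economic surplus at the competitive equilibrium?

Total surplus = 24760.3125

Set Qd = Qs: 1415 - 5P = -129.4 + 1.6P, so 1544.4 = 6.6P and P* = 234.
Plugging P* into demand: Q* = 1415 - 5(234) = 245.
Demand choke price = 283; supply choke price = 80.875. CS = ½(283 - 234)(245) = 6002.5; PS = ½(234 - 80.875)(245) = 18757.8125. Total surplus = 24760.3125.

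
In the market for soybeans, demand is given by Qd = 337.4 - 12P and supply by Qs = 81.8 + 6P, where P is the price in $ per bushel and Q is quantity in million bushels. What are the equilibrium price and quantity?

Equating demand and supply, 337.4 - 12P = 81.8 + 6P gives 18P = 255.6, so P* = 14.2.
From the demand curve, Q* = 337.4 - 12(14.2) = 167.

P* = 14.2, Q* = 167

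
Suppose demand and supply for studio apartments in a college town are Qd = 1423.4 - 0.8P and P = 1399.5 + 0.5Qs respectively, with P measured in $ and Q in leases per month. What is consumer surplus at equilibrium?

Consumer surplus = 29430.625

Solving each curve for Q: Qs = -2799 + 2P.
Equating demand and supply, 1423.4 - 0.8P = -2799 + 2P gives 2.8P = 4222.4, so P* = 1508.
Substitute back: Q* = 1423.4 - 0.8(1508) = 217.
Demand choke price (Qd = 0): P = 1423.4/0.8 = 1779.25. Consumer surplus = ½ × (1779.25 - 1508) × 217 = 29430.625.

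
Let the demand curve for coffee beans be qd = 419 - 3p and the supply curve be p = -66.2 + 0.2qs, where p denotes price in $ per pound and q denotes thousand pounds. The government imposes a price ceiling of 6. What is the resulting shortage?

Inverting to quantity form: qs = 331 + 5p.
At p = 6: qd = 401 and qs = 361.
Shortage = qd - qs = 401 - 361 = 40.

Shortage = 40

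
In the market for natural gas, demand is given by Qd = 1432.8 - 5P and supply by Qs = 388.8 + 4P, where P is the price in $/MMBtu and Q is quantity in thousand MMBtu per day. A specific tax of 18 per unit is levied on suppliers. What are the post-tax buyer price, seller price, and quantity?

P_b = 124, P_s = 106, Q = 812.8

With a tax of 18 on suppliers, they supply based on the net price P_s = P_b - 18, so Qs = 316.8 + 4P_b.
Set Qd = Qs: 1432.8 - 5P_b = 316.8 + 4P_b, so 1116 = 9P_b and P_b = 124.
So P_s = 106 and the quantity traded is Q = 1432.8 - 5(124) = 812.8.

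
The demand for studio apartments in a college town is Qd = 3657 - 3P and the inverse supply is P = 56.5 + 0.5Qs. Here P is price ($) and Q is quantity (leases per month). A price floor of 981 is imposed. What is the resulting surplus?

In direct form, Qs = -113 + 2P.
With P fixed at 981, quantity demanded is 714 and quantity supplied is 1849.
Surplus = Qs - Qd = 1849 - 714 = 1135.

Surplus = 1135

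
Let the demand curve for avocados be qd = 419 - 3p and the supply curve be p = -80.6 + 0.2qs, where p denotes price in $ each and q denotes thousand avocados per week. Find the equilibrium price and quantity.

In direct form, qs = 403 + 5p.
The market clears where 419 - 3p = 403 + 5p. Rearranging, 8p = 16, hence p* = 2.
Plugging p* into demand: q* = 419 - 3(2) = 413.

p* = 2, q* = 413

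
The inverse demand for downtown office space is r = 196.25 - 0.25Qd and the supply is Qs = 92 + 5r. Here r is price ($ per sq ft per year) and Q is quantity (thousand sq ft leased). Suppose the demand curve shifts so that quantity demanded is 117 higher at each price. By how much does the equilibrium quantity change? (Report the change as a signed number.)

Rewriting in direct form: Qd = 785 - 4r.
The market clears where 785 - 4r = 92 + 5r. Rearranging, 9r = 693, hence r* = 77.
From the demand curve, Q* = 785 - 4(77) = 477.
After the shift, demand is Qd = 902 - 4r.
Re-solving, 9r = 810 gives r = 90 and Q = 542.
ΔQ = 542 - 477 = 65.

ΔQ = 65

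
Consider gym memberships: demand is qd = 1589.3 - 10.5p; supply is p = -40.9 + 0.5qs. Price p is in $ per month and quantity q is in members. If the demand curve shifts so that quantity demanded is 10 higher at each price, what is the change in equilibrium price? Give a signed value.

Δp = 0.8

In direct form, qs = 81.8 + 2p.
Equating demand and supply, 1589.3 - 10.5p = 81.8 + 2p gives 12.5p = 1507.5, so p* = 120.6.
Substitute back: q* = 1589.3 - 10.5(120.6) = 323.
After the shift, demand is qd = 1599.3 - 10.5p.
The new intersection has 1517.5 = 12.5p, i.e. p = 121.4, q = 324.6.
Δp = 121.4 - 120.6 = 0.8.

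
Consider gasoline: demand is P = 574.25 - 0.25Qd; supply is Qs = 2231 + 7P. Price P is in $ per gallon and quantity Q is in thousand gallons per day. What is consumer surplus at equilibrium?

In direct form, Qd = 2297 - 4P.
At equilibrium Qd = Qs, so 2297 - 4P = 2231 + 7P; collecting terms, 66 = 11P and P* = 6.
From the demand curve, Q* = 2297 - 4(6) = 2273.
Demand choke price (Qd = 0): P = 2297/4 = 574.25. Consumer surplus = ½ × (574.25 - 6) × 2273 = 645816.125.

Consumer surplus = 645816.125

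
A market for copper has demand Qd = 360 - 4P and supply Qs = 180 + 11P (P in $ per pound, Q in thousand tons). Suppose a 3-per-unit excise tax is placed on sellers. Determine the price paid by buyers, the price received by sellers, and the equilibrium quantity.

P_b = 14.2, P_s = 11.2, Q = 303.2

With a tax of 3 on sellers, they supply based on the net price P_s = P_b - 3, so Qs = 147 + 11P_b.
Set Qd = Qs: 360 - 4P_b = 147 + 11P_b, so 213 = 15P_b and P_b = 14.2.
So P_s = 11.2 and the quantity traded is Q = 360 - 4(14.2) = 303.2.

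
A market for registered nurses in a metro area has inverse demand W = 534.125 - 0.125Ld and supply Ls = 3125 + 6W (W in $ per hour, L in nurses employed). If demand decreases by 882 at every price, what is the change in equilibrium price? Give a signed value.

ΔW = -63

In direct form, Ld = 4273 - 8W.
The market clears where 4273 - 8W = 3125 + 6W. Rearranging, 14W = 1148, hence W* = 82.
Substitute back: L* = 4273 - 8(82) = 3617.
After the shift, demand is Ld = 3391 - 8W.
New equilibrium: 266 = 14W, so W = 19 and L = 3239.
ΔW = 19 - 82 = -63.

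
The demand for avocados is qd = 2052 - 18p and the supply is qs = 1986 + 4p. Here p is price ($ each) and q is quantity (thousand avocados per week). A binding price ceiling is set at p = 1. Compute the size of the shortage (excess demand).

Shortage = 44

Evaluating both curves at the ceiling price 1 gives qd = 2034, qs = 1990.
Shortage = qd - qs = 2034 - 1990 = 44.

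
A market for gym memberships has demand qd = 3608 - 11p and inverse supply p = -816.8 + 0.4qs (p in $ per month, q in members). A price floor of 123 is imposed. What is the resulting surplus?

Solving each curve for q: qs = 2042 + 2.5p.
At p = 123: qd = 2255 and qs = 2349.5.
Surplus = qs - qd = 2349.5 - 2255 = 94.5.

Surplus = 94.5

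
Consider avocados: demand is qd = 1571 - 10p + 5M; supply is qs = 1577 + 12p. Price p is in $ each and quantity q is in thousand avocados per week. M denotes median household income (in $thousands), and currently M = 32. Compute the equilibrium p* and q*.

p* = 7, q* = 1661

With M = 32, demand is qd = 1731 - 10p.
Set qd = qs: 1731 - 10p = 1577 + 12p, so 154 = 22p and p* = 7.
Substitute back: q* = 1731 - 10(7) = 1661.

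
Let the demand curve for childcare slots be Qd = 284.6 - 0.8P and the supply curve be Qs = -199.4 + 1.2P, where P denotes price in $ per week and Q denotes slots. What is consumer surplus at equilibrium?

Equating demand and supply, 284.6 - 0.8P = -199.4 + 1.2P gives 2P = 484, so P* = 242.
From the demand curve, Q* = 284.6 - 0.8(242) = 91.
Demand choke price (Qd = 0): P = 284.6/0.8 = 355.75. Consumer surplus = ½ × (355.75 - 242) × 91 = 5175.625.

Consumer surplus = 5175.625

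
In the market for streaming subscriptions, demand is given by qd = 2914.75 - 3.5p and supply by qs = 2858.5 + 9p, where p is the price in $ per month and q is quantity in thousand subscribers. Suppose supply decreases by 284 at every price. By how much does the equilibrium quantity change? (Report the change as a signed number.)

Δq = -79.52

Set qd = qs: 2914.75 - 3.5p = 2858.5 + 9p, so 56.25 = 12.5p and p* = 4.5.
From the demand curve, q* = 2914.75 - 3.5(4.5) = 2899.
After the shift, supply is qs = 2574.5 + 9p.
The new intersection has 340.25 = 12.5p, i.e. p = 27.22, q = 2819.48.
Δq = 2819.48 - 2899 = -79.52.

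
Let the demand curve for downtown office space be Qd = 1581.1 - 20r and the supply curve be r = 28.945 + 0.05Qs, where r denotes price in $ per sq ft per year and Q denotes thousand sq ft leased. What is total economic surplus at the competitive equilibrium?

Solving each curve for Q: Qs = -578.9 + 20r.
Set Qd = Qs: 1581.1 - 20r = -578.9 + 20r, so 2160 = 40r and r* = 54.
Substitute back: Q* = 1581.1 - 20(54) = 501.1.
Demand choke price = 79.055; supply choke price = 28.945. CS = ½(79.055 - 54)(501.1) = 6277.53025; PS = ½(54 - 28.945)(501.1) = 6277.53025. Total surplus = 12555.0605.

Total surplus = 12555.0605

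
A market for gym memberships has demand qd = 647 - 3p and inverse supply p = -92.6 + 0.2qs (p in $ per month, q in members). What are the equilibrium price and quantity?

Solving each curve for q: qs = 463 + 5p.
At equilibrium qd = qs, so 647 - 3p = 463 + 5p; collecting terms, 184 = 8p and p* = 23.
Then q* = 647 - 3(23) = 578.

p* = 23, q* = 578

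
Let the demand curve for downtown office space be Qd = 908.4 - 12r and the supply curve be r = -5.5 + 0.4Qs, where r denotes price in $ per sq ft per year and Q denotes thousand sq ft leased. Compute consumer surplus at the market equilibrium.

Rewriting in direct form: Qs = 13.75 + 2.5r.
Equating demand and supply, 908.4 - 12r = 13.75 + 2.5r gives 14.5r = 894.65, so r* = 61.7.
Then Q* = 908.4 - 12(61.7) = 168.
Demand choke price (Qd = 0): r = 908.4/12 = 75.7. Consumer surplus = ½ × (75.7 - 61.7) × 168 = 1176.

Consumer surplus = 1176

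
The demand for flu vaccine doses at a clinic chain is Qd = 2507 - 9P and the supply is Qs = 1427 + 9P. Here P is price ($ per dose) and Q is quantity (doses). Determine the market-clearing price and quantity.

P* = 60, Q* = 1967

Equating demand and supply, 2507 - 9P = 1427 + 9P gives 18P = 1080, so P* = 60.
Substitute back: Q* = 2507 - 9(60) = 1967.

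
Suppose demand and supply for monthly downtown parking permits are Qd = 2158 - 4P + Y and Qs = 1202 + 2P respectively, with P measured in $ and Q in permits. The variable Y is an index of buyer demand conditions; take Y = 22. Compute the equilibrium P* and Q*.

With Y = 22, demand is Qd = 2180 - 4P.
Equating demand and supply, 2180 - 4P = 1202 + 2P gives 6P = 978, so P* = 163.
Substitute back: Q* = 2180 - 4(163) = 1528.

P* = 163, Q* = 1528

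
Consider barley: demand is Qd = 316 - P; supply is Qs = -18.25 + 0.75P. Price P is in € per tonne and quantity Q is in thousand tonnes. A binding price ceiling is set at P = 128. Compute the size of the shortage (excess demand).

Shortage = 110.25

With P fixed at 128, quantity demanded is 188 and quantity supplied is 77.75.
Shortage = Qd - Qs = 188 - 77.75 = 110.25.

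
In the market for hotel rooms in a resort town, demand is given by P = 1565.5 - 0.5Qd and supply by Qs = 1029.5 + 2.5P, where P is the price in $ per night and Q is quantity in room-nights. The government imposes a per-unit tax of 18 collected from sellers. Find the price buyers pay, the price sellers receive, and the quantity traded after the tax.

Rewriting in direct form: Qd = 3131 - 2P.
The tax drives a wedge P_b - P_s = 18. Substituting P_s = P_b - 18 into supply: Qs = 984.5 + 2.5P_b.
Equate demand and the shifted supply: 3131 - 2P_b = 984.5 + 2.5P_b, giving 4.5P_b = 2146.5, so P_b = 477.
So P_s = 459 and the quantity traded is Q = 3131 - 2(477) = 2177.

P_b = 477, P_s = 459, Q = 2177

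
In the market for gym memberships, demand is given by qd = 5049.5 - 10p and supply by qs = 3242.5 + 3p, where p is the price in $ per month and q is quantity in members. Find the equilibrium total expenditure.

At equilibrium qd = qs, so 5049.5 - 10p = 3242.5 + 3p; collecting terms, 1807 = 13p and p* = 139.
Substitute back: q* = 5049.5 - 10(139) = 3659.5.
Total expenditure = p* × q* = 139 × 3659.5 = 508670.5.

Total expenditure = 508670.5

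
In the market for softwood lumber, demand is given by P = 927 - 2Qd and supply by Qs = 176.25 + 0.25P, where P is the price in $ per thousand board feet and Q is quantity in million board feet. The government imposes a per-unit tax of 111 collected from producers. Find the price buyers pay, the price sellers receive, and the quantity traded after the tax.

In direct form, Qd = 463.5 - 0.5P.
The tax drives a wedge P_b - P_s = 111. Substituting P_s = P_b - 111 into supply: Qs = 148.5 + 0.25P_b.
Market clearing requires 463.5 - 0.5P_b = 148.5 + 0.25P_b; hence 315 = 0.75P_b and P_b = 420.
So P_s = 309 and the quantity traded is Q = 463.5 - 0.5(420) = 253.5.

P_b = 420, P_s = 309, Q = 253.5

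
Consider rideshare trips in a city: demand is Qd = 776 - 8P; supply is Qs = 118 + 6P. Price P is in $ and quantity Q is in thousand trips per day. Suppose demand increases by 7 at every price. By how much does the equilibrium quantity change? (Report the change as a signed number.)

ΔQ = 3

At equilibrium Qd = Qs, so 776 - 8P = 118 + 6P; collecting terms, 658 = 14P and P* = 47.
Then Q* = 776 - 8(47) = 400.
After the shift, demand is Qd = 783 - 8P.
The new intersection has 665 = 14P, i.e. P = 47.5, Q = 403.
ΔQ = 403 - 400 = 3.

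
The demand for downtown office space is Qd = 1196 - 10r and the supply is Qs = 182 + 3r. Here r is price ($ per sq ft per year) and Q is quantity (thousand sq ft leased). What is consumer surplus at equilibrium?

Consumer surplus = 8652.8

Set Qd = Qs: 1196 - 10r = 182 + 3r, so 1014 = 13r and r* = 78.
Substitute back: Q* = 1196 - 10(78) = 416.
Demand choke price (Qd = 0): r = 1196/10 = 119.6. Consumer surplus = ½ × (119.6 - 78) × 416 = 8652.8.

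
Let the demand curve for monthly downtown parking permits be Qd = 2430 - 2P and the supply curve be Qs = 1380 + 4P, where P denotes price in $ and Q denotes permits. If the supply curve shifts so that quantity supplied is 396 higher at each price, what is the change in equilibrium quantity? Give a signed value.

Set Qd = Qs: 2430 - 2P = 1380 + 4P, so 1050 = 6P and P* = 175.
From the demand curve, Q* = 2430 - 2(175) = 2080.
After the shift, supply is Qs = 1776 + 4P.
New equilibrium: 654 = 6P, so P = 109 and Q = 2212.
ΔQ = 2212 - 2080 = 132.

ΔQ = 132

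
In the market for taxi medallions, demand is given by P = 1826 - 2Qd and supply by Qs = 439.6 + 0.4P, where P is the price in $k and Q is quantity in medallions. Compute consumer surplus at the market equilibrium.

Consumer surplus = 422500

In direct form, Qd = 913 - 0.5P.
Set Qd = Qs: 913 - 0.5P = 439.6 + 0.4P, so 473.4 = 0.9P and P* = 526.
Then Q* = 913 - 0.5(526) = 650.
Demand choke price (Qd = 0): P = 913/0.5 = 1826. Consumer surplus = ½ × (1826 - 526) × 650 = 422500.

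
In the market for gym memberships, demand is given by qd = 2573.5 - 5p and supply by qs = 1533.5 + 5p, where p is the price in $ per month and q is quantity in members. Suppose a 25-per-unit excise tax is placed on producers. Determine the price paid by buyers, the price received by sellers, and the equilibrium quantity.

With a tax of 25 on producers, they supply based on the net price p_s = p_b - 25, so qs = 1408.5 + 5p_b.
Equate demand and the shifted supply: 2573.5 - 5p_b = 1408.5 + 5p_b, giving 10p_b = 1165, so p_b = 116.5.
So p_s = 91.5 and the quantity traded is q = 2573.5 - 5(116.5) = 1991.

p_b = 116.5, p_s = 91.5, q = 1991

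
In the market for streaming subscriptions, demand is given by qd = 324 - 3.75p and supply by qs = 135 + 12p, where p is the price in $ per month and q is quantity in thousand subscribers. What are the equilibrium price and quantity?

The market clears where 324 - 3.75p = 135 + 12p. Rearranging, 15.75p = 189, hence p* = 12.
Substitute back: q* = 324 - 3.75(12) = 279.

p* = 12, q* = 279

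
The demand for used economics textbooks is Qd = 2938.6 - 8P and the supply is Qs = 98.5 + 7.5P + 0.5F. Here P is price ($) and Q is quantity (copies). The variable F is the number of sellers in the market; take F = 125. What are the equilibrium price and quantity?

P* = 179.2, Q* = 1505

With F = 125, supply is Qs = 161 + 7.5P.
Equating demand and supply, 2938.6 - 8P = 161 + 7.5P gives 15.5P = 2777.6, so P* = 179.2.
Then Q* = 2938.6 - 8(179.2) = 1505.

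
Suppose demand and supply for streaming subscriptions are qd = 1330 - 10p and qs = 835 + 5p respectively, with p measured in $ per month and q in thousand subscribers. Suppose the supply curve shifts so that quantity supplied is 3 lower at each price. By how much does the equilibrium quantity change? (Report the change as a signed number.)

The market clears where 1330 - 10p = 835 + 5p. Rearranging, 15p = 495, hence p* = 33.
Then q* = 1330 - 10(33) = 1000.
After the shift, supply is qs = 832 + 5p.
New equilibrium: 498 = 15p, so p = 33.2 and q = 998.
Δq = 998 - 1000 = -2.

Δq = -2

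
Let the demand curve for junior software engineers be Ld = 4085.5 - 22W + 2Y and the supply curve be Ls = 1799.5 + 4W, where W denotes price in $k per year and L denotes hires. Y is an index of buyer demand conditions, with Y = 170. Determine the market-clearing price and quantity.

W* = 101, L* = 2203.5

With Y = 170, demand is Ld = 4425.5 - 22W.
Equating demand and supply, 4425.5 - 22W = 1799.5 + 4W gives 26W = 2626, so W* = 101.
From the demand curve, L* = 4425.5 - 22(101) = 2203.5.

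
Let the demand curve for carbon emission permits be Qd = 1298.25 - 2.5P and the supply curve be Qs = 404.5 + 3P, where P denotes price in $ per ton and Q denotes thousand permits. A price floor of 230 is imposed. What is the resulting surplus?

Surplus = 371.25

With P fixed at 230, quantity demanded is 723.25 and quantity supplied is 1094.5.
Surplus = Qs - Qd = 1094.5 - 723.25 = 371.25.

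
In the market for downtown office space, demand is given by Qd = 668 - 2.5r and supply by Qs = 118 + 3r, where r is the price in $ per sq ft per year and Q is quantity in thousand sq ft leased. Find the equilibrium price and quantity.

Set Qd = Qs: 668 - 2.5r = 118 + 3r, so 550 = 5.5r and r* = 100.
Substitute back: Q* = 668 - 2.5(100) = 418.

r* = 100, Q* = 418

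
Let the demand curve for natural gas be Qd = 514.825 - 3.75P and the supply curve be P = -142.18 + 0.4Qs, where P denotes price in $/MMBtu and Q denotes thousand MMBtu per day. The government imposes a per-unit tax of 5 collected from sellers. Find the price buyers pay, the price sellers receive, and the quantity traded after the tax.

In direct form, Qs = 355.45 + 2.5P.
Sellers keep P_s = P_b - 5 per unit, so supply in terms of the buyer price is Qs = 342.95 + 2.5P_b.
Market clearing requires 514.825 - 3.75P_b = 342.95 + 2.5P_b; hence 171.875 = 6.25P_b and P_b = 27.5.
So P_s = 22.5 and the quantity traded is Q = 514.825 - 3.75(27.5) = 411.7.

P_b = 27.5, P_s = 22.5, Q = 411.7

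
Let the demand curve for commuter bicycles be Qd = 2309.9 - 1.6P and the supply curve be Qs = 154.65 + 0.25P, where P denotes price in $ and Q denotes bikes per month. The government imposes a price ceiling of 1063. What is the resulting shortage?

With P fixed at 1063, quantity demanded is 609.1 and quantity supplied is 420.4.
Shortage = Qd - Qs = 609.1 - 420.4 = 188.7.

Shortage = 188.7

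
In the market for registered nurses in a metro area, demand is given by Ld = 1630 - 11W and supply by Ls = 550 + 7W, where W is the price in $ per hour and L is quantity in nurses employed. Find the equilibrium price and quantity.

W* = 60, L* = 970

Set Ld = Ls: 1630 - 11W = 550 + 7W, so 1080 = 18W and W* = 60.
Then L* = 1630 - 11(60) = 970.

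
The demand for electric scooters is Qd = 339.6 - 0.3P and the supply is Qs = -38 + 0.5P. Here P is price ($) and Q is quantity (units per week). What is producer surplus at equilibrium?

Producer surplus = 39204

Set Qd = Qs: 339.6 - 0.3P = -38 + 0.5P, so 377.6 = 0.8P and P* = 472.
Then Q* = 339.6 - 0.3(472) = 198.
Supply choke price (Qs = 0): P = 76. Producer surplus = ½ × (472 - 76) × 198 = 39204.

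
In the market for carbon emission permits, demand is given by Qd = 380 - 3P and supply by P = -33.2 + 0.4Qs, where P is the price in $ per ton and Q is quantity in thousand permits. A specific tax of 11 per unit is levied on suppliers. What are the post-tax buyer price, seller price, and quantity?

P_b = 59, P_s = 48, Q = 203

Rewriting in direct form: Qs = 83 + 2.5P.
With a tax of 11 on suppliers, they supply based on the net price P_s = P_b - 11, so Qs = 55.5 + 2.5P_b.
Set Qd = Qs: 380 - 3P_b = 55.5 + 2.5P_b, so 324.5 = 5.5P_b and P_b = 59.
So P_s = 48 and the quantity traded is Q = 380 - 3(59) = 203.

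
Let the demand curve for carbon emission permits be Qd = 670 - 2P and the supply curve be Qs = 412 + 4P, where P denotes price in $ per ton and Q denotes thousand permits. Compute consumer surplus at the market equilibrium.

Set Qd = Qs: 670 - 2P = 412 + 4P, so 258 = 6P and P* = 43.
Then Q* = 670 - 2(43) = 584.
Demand choke price (Qd = 0): P = 670/2 = 335. Consumer surplus = ½ × (335 - 43) × 584 = 85264.

Consumer surplus = 85264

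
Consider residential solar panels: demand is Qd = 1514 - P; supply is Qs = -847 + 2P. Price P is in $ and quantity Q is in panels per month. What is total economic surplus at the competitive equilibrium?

Set Qd = Qs: 1514 - P = -847 + 2P, so 2361 = 3P and P* = 787.
From the demand curve, Q* = 1514 - 787 = 727.
Demand choke price = 1514; supply choke price = 423.5. CS = ½(1514 - 787)(727) = 264264.5; PS = ½(787 - 423.5)(727) = 132132.25. Total surplus = 396396.75.

Total surplus = 396396.75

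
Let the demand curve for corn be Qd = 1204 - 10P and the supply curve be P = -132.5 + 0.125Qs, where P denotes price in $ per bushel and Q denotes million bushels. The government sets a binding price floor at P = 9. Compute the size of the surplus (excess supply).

In direct form, Qs = 1060 + 8P.
Evaluating both curves at the floor price 9 gives Qd = 1114, Qs = 1132.
Surplus = Qs - Qd = 1132 - 1114 = 18.

Surplus = 18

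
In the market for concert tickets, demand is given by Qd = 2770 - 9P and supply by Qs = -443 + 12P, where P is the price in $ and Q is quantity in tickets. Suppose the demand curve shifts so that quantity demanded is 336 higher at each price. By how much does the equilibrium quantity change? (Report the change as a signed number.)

ΔQ = 192

The market clears where 2770 - 9P = -443 + 12P. Rearranging, 21P = 3213, hence P* = 153.
From the demand curve, Q* = 2770 - 9(153) = 1393.
After the shift, demand is Qd = 3106 - 9P.
The new intersection has 3549 = 21P, i.e. P = 169, Q = 1585.
ΔQ = 1585 - 1393 = 192.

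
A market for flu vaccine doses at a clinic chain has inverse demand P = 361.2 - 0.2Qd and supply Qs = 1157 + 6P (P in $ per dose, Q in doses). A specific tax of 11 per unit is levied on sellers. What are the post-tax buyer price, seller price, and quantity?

Rewriting in direct form: Qd = 1806 - 5P.
With a tax of 11 on sellers, they supply based on the net price P_s = P_b - 11, so Qs = 1091 + 6P_b.
Set Qd = Qs: 1806 - 5P_b = 1091 + 6P_b, so 715 = 11P_b and P_b = 65.
So P_s = 54 and the quantity traded is Q = 1806 - 5(65) = 1481.

P_b = 65, P_s = 54, Q = 1481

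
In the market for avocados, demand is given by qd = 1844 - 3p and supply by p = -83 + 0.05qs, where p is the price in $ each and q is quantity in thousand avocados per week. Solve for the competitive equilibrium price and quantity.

p* = 8, q* = 1820

In direct form, qs = 1660 + 20p.
Equating demand and supply, 1844 - 3p = 1660 + 20p gives 23p = 184, so p* = 8.
Substitute back: q* = 1844 - 3(8) = 1820.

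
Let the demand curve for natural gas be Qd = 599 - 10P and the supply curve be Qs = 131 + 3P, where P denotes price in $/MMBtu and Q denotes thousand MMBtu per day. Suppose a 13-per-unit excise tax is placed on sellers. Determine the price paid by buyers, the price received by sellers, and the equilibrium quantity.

With a tax of 13 on sellers, they supply based on the net price P_s = P_b - 13, so Qs = 92 + 3P_b.
Equate demand and the shifted supply: 599 - 10P_b = 92 + 3P_b, giving 13P_b = 507, so P_b = 39.
So P_s = 26 and the quantity traded is Q = 599 - 10(39) = 209.

P_b = 39, P_s = 26, Q = 209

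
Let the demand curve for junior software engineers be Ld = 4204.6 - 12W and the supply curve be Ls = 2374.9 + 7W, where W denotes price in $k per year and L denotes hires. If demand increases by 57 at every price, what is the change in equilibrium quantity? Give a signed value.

Equating demand and supply, 4204.6 - 12W = 2374.9 + 7W gives 19W = 1829.7, so W* = 96.3.
Substitute back: L* = 4204.6 - 12(96.3) = 3049.
After the shift, demand is Ld = 4261.6 - 12W.
New equilibrium: 1886.7 = 19W, so W = 99.3 and L = 3070.
ΔL = 3070 - 3049 = 21.

ΔL = 21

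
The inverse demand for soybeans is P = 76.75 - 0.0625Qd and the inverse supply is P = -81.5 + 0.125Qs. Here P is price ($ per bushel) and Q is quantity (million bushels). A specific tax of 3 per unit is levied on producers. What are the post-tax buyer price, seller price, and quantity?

Rewriting in direct form: Qd = 1228 - 16P and Qs = 652 + 8P.
Producers keep P_s = P_b - 3 per unit, so supply in terms of the buyer price is Qs = 628 + 8P_b.
Set Qd = Qs: 1228 - 16P_b = 628 + 8P_b, so 600 = 24P_b and P_b = 25.
So P_s = 22 and the quantity traded is Q = 1228 - 16(25) = 828.

P_b = 25, P_s = 22, Q = 828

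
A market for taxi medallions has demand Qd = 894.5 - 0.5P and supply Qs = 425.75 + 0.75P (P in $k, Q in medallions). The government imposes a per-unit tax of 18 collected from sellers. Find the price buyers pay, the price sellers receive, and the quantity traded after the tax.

Sellers keep P_s = P_b - 18 per unit, so supply in terms of the buyer price is Qs = 412.25 + 0.75P_b.
Equate demand and the shifted supply: 894.5 - 0.5P_b = 412.25 + 0.75P_b, giving 1.25P_b = 482.25, so P_b = 385.8.
Then P_s = 385.8 - 18 = 367.8 and Q = 894.5 - 0.5(385.8) = 701.6.

P_b = 385.8, P_s = 367.8, Q = 701.6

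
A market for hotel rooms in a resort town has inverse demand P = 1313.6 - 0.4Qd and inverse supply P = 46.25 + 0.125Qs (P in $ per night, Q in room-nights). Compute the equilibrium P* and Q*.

P* = 348, Q* = 2414

Inverting to quantity form: Qd = 3284 - 2.5P and Qs = -370 + 8P.
Equating demand and supply, 3284 - 2.5P = -370 + 8P gives 10.5P = 3654, so P* = 348.
Plugging P* into demand: Q* = 3284 - 2.5(348) = 2414.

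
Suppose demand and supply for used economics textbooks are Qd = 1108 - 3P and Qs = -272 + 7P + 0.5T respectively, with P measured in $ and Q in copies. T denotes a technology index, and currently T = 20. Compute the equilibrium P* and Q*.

P* = 137, Q* = 697

With T = 20, supply is Qs = -262 + 7P.
Equating demand and supply, 1108 - 3P = -262 + 7P gives 10P = 1370, so P* = 137.
From the demand curve, Q* = 1108 - 3(137) = 697.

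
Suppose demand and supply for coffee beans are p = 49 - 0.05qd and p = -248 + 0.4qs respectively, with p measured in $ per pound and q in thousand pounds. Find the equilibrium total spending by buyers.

Rewriting in direct form: qd = 980 - 20p and qs = 620 + 2.5p.
The market clears where 980 - 20p = 620 + 2.5p. Rearranging, 22.5p = 360, hence p* = 16.
Substitute back: q* = 980 - 20(16) = 660.
Total spending by buyers = p* × q* = 16 × 660 = 10560.

Total spending by buyers = 10560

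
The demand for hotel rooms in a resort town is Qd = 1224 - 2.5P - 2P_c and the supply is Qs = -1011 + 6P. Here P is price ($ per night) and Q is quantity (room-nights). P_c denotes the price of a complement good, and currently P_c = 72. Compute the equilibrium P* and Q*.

P* = 246, Q* = 465

With P_c = 72, demand is Qd = 1080 - 2.5P.
Equating demand and supply, 1080 - 2.5P = -1011 + 6P gives 8.5P = 2091, so P* = 246.
Plugging P* into demand: Q* = 1080 - 2.5(246) = 465.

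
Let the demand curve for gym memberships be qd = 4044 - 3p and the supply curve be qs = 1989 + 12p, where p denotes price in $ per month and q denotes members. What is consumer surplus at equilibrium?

Equating demand and supply, 4044 - 3p = 1989 + 12p gives 15p = 2055, so p* = 137.
Substitute back: q* = 4044 - 3(137) = 3633.
Demand choke price (qd = 0): p = 4044/3 = 1348. Consumer surplus = ½ × (1348 - 137) × 3633 = 2199781.5.

Consumer surplus = 2199781.5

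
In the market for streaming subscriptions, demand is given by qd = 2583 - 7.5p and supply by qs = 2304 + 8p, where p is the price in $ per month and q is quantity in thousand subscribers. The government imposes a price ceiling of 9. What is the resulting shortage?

Shortage = 139.5

At p = 9: qd = 2515.5 and qs = 2376.
Shortage = qd - qs = 2515.5 - 2376 = 139.5.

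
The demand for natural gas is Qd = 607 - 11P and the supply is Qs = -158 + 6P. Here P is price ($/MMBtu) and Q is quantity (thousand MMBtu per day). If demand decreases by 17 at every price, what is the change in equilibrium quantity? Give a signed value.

The market clears where 607 - 11P = -158 + 6P. Rearranging, 17P = 765, hence P* = 45.
Then Q* = 607 - 11(45) = 112.
After the shift, demand is Qd = 590 - 11P.
New equilibrium: 748 = 17P, so P = 44 and Q = 106.
ΔQ = 106 - 112 = -6.

ΔQ = -6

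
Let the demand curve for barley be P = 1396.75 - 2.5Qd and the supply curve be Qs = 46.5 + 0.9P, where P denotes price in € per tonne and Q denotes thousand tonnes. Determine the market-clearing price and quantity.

P* = 394, Q* = 401.1

Inverting to quantity form: Qd = 558.7 - 0.4P.
Set Qd = Qs: 558.7 - 0.4P = 46.5 + 0.9P, so 512.2 = 1.3P and P* = 394.
Substitute back: Q* = 558.7 - 0.4(394) = 401.1.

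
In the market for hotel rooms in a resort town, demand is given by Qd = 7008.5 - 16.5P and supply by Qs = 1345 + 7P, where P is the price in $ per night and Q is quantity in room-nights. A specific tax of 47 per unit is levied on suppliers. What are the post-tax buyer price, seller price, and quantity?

P_b = 255, P_s = 208, Q = 2801

With a tax of 47 on suppliers, they supply based on the net price P_s = P_b - 47, so Qs = 1016 + 7P_b.
Set Qd = Qs: 7008.5 - 16.5P_b = 1016 + 7P_b, so 5992.5 = 23.5P_b and P_b = 255.
So P_s = 208 and the quantity traded is Q = 7008.5 - 16.5(255) = 2801.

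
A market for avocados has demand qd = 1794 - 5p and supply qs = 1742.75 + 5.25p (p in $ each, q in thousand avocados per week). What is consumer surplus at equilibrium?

Consumer surplus = 312936.1

Equating demand and supply, 1794 - 5p = 1742.75 + 5.25p gives 10.25p = 51.25, so p* = 5.
Substitute back: q* = 1794 - 5(5) = 1769.
Demand choke price (qd = 0): p = 1794/5 = 358.8. Consumer surplus = ½ × (358.8 - 5) × 1769 = 312936.1.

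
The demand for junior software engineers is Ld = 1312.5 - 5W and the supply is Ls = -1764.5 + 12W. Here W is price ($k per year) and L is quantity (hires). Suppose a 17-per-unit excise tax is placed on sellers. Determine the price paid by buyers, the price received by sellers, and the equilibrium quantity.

W_b = 193, W_s = 176, L = 347.5

Sellers keep W_s = W_b - 17 per unit, so supply in terms of the buyer price is Ls = -1968.5 + 12W_b.
Equate demand and the shifted supply: 1312.5 - 5W_b = -1968.5 + 12W_b, giving 17W_b = 3281, so W_b = 193.
Then W_s = 193 - 17 = 176 and L = 1312.5 - 5(193) = 347.5.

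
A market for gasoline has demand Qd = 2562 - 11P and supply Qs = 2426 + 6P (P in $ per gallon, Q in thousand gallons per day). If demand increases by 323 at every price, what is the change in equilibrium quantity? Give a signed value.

ΔQ = 114

The market clears where 2562 - 11P = 2426 + 6P. Rearranging, 17P = 136, hence P* = 8.
Plugging P* into demand: Q* = 2562 - 11(8) = 2474.
After the shift, demand is Qd = 2885 - 11P.
New equilibrium: 459 = 17P, so P = 27 and Q = 2588.
ΔQ = 2588 - 2474 = 114.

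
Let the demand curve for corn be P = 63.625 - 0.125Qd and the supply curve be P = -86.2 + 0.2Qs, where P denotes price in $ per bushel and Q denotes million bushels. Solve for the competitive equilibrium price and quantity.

P* = 6, Q* = 461

In direct form, Qd = 509 - 8P and Qs = 431 + 5P.
Set Qd = Qs: 509 - 8P = 431 + 5P, so 78 = 13P and P* = 6.
Then Q* = 509 - 8(6) = 461.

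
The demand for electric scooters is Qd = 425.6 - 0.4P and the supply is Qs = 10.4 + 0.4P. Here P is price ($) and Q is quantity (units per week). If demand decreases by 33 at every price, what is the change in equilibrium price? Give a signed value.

At equilibrium Qd = Qs, so 425.6 - 0.4P = 10.4 + 0.4P; collecting terms, 415.2 = 0.8P and P* = 519.
From the demand curve, Q* = 425.6 - 0.4(519) = 218.
After the shift, demand is Qd = 392.6 - 0.4P.
The new intersection has 382.2 = 0.8P, i.e. P = 477.75, Q = 201.5.
ΔP = 477.75 - 519 = -41.25.

ΔP = -41.25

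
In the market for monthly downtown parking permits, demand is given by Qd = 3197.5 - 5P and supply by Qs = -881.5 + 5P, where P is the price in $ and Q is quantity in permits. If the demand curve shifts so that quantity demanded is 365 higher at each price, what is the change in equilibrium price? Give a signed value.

Set Qd = Qs: 3197.5 - 5P = -881.5 + 5P, so 4079 = 10P and P* = 407.9.
From the demand curve, Q* = 3197.5 - 5(407.9) = 1158.
After the shift, demand is Qd = 3562.5 - 5P.
New equilibrium: 4444 = 10P, so P = 444.4 and Q = 1340.5.
ΔP = 444.4 - 407.9 = 36.5.

ΔP = 36.5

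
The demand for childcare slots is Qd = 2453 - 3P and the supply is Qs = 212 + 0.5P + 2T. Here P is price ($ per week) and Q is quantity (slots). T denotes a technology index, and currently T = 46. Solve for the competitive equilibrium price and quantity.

P* = 614, Q* = 611

With T = 46, supply is Qs = 304 + 0.5P.
Set Qd = Qs: 2453 - 3P = 304 + 0.5P, so 2149 = 3.5P and P* = 614.
Then Q* = 2453 - 3(614) = 611.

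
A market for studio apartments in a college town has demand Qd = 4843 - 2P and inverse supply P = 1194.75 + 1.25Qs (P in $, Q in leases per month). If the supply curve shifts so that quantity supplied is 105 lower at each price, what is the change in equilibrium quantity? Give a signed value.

ΔQ = -75

In direct form, Qs = -955.8 + 0.8P.
Set Qd = Qs: 4843 - 2P = -955.8 + 0.8P, so 5798.8 = 2.8P and P* = 2071.
Plugging P* into demand: Q* = 4843 - 2(2071) = 701.
After the shift, supply is Qs = -1060.8 + 0.8P.
Re-solving, 2.8P = 5903.8 gives P = 2108.5 and Q = 626.
ΔQ = 626 - 701 = -75.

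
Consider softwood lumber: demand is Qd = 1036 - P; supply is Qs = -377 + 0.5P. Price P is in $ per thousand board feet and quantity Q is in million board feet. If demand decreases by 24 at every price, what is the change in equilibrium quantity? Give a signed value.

Equating demand and supply, 1036 - P = -377 + 0.5P gives 1.5P = 1413, so P* = 942.
Then Q* = 1036 - 942 = 94.
After the shift, demand is Qd = 1012 - P.
The new intersection has 1389 = 1.5P, i.e. P = 926, Q = 86.
ΔQ = 86 - 94 = -8.

ΔQ = -8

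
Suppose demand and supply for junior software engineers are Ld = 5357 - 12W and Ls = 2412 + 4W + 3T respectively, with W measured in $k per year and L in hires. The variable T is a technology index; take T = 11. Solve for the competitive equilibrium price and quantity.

With T = 11, supply is Ls = 2445 + 4W.
At equilibrium Ld = Ls, so 5357 - 12W = 2445 + 4W; collecting terms, 2912 = 16W and W* = 182.
From the demand curve, L* = 5357 - 12(182) = 3173.

W* = 182, L* = 3173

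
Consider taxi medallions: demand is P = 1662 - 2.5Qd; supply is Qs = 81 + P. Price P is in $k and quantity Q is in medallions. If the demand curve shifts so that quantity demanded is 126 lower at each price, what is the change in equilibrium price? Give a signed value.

Rewriting in direct form: Qd = 664.8 - 0.4P.
At equilibrium Qd = Qs, so 664.8 - 0.4P = 81 + P; collecting terms, 583.8 = 1.4P and P* = 417.
Substitute back: Q* = 664.8 - 0.4(417) = 498.
After the shift, demand is Qd = 538.8 - 0.4P.
New equilibrium: 457.8 = 1.4P, so P = 327 and Q = 408.
ΔP = 327 - 417 = -90.

ΔP = -90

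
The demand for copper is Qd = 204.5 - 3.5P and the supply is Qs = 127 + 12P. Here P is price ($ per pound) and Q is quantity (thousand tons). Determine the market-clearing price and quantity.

P* = 5, Q* = 187

Equating demand and supply, 204.5 - 3.5P = 127 + 12P gives 15.5P = 77.5, so P* = 5.
Then Q* = 204.5 - 3.5(5) = 187.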